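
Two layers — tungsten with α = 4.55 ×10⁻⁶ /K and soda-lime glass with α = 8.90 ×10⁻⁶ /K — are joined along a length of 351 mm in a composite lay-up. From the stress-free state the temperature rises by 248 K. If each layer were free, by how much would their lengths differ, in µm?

379 µm

Δα = |4.55 − 8.90|×10⁻⁶/K = 4.35×10⁻⁶/K.
ΔL_mismatch = Δα·L·ΔT = 4.35×10⁻⁶ × 351.0 mm × 248.0 K = 379 µm.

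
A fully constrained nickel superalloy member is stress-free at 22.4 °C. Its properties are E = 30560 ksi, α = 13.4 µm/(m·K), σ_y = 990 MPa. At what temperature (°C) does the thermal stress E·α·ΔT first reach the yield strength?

E = 30560 ksi = 210.7 GPa.
E·α·ΔT = 990.0 MPa ⇒ ΔT = 990.0 / (210.7×10³ × 13.4×10⁻⁶) = 350.6 K.
T = 22.4 + 350.6 = 373.0 °C.

373 °C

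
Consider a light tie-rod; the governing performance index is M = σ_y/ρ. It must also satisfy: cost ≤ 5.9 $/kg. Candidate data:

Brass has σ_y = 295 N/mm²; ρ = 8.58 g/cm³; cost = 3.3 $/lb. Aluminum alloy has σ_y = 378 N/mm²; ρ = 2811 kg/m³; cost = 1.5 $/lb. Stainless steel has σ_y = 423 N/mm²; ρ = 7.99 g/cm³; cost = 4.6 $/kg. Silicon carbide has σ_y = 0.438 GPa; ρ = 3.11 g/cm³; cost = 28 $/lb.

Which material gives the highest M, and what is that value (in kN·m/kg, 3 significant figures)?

aluminum alloy, M = 134 kN·m/kg

Screen on constraints: cost ≤ 5.9 $/kg. Survivors: aluminum alloy, stainless steel.
In SI units:
  aluminum alloy: σ_y = 378.0 MPa, ρ = 2811 kg/m³
  stainless steel: σ_y = 423.0 MPa, ρ = 7990 kg/m³
  aluminum alloy: M = 134 kN·m/kg
  stainless steel: M = 52.9 kN·m/kg
Aluminum alloy ranks first.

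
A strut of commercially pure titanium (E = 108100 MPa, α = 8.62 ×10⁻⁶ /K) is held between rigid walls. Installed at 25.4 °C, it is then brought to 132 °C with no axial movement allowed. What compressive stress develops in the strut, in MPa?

99.3 MPa

E = 108100 MPa = 108.1 GPa.
ΔT = 106.6 K. Constrained thermal stress σ = E·α·ΔT = 108.1×10³ MPa × 8.62×10⁻⁶ × 106.6 = 99.3 MPa (compressive).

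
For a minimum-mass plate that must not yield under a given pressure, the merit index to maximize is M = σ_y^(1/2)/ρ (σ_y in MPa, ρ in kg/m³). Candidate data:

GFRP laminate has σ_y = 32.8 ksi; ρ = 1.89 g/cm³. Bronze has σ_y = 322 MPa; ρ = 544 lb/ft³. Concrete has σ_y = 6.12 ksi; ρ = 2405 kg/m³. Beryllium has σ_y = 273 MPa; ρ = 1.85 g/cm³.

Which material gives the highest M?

Putting every candidate on a common basis:
  GFRP laminate: σ_y = 226.1 MPa, ρ = 1890 kg/m³
  bronze: σ_y = 322.0 MPa, ρ = 8714 kg/m³
  concrete: σ_y = 42.20 MPa, ρ = 2405 kg/m³
  beryllium: σ_y = 273.0 MPa, ρ = 1850 kg/m³
  beryllium: M = 8.93×10⁻³
  GFRP laminate: M = 7.96×10⁻³
  concrete: M = 2.70×10⁻³
  bronze: M = 2.06×10⁻³
The maximum is for beryllium.

beryllium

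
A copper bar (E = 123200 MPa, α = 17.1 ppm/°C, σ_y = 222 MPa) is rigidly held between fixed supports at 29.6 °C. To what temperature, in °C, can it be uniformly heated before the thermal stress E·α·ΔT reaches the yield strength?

E = 123200 MPa = 123.2 GPa.
E·α·ΔT = 222.0 MPa ⇒ ΔT = 222.0 / (123.2×10³ × 17.1×10⁻⁶) = 105.4 K.
T = 29.6 + 105.4 = 135.0 °C.

135 °C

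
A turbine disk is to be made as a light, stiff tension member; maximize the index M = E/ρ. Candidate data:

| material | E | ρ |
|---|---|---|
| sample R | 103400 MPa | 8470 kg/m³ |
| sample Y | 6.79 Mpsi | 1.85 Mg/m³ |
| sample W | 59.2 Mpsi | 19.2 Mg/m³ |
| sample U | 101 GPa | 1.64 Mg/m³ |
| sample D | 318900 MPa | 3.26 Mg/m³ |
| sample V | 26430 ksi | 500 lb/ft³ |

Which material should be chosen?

Putting every candidate on a common basis:
  sample R: E = 103.4 GPa, ρ = 8470 kg/m³
  sample Y: E = 46.82 GPa, ρ = 1850 kg/m³
  sample W: E = 408.2 GPa, ρ = 19200 kg/m³
  sample U: E = 101.0 GPa, ρ = 1640 kg/m³
  sample D: E = 318.9 GPa, ρ = 3260 kg/m³
  sample V: E = 182.2 GPa, ρ = 8009 kg/m³
  sample D: M = 97.8 MN·m/kg
  sample U: M = 61.6 MN·m/kg
  sample Y: M = 25.3 MN·m/kg
  sample V: M = 22.8 MN·m/kg
  sample W: M = 21.3 MN·m/kg
  sample R: M = 12.2 MN·m/kg
Sample D has the largest M.

sample D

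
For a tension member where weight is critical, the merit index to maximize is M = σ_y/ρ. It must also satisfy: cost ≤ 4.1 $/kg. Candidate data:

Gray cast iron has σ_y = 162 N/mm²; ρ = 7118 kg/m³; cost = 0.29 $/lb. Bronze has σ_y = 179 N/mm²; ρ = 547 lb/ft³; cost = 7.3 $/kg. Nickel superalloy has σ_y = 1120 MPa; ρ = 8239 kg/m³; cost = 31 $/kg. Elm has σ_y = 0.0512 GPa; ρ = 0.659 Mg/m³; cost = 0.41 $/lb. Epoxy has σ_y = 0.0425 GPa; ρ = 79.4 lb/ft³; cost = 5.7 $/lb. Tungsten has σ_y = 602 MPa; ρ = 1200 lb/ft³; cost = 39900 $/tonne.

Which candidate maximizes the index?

elm

Screen on constraints: cost ≤ 4.1 $/kg. Survivors: gray cast iron, elm.
In SI units:
  gray cast iron: σ_y = 162.0 MPa, ρ = 7118 kg/m³
  elm: σ_y = 51.20 MPa, ρ = 659.0 kg/m³
  elm: M = 77.7 kN·m/kg
  gray cast iron: M = 22.8 kN·m/kg
The maximum is for elm.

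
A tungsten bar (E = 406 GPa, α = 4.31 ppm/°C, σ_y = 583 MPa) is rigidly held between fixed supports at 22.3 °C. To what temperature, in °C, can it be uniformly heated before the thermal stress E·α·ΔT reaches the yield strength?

E·α·ΔT = 583.0 MPa ⇒ ΔT = 583.0 / (406.0×10³ × 4.31×10⁻⁶) = 333.2 K.
T = 22.3 + 333.2 = 355.5 °C.

355 °C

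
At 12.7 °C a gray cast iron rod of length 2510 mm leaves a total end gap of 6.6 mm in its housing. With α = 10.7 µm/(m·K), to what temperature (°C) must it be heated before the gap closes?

α·L₀·ΔT = 6.6 mm ⇒ ΔT = 6.6 / (10.7×10⁻⁶ × 2510.0) = 245.7 K.
T = 12.7 + 245.7 = 258.4 °C.

258 °C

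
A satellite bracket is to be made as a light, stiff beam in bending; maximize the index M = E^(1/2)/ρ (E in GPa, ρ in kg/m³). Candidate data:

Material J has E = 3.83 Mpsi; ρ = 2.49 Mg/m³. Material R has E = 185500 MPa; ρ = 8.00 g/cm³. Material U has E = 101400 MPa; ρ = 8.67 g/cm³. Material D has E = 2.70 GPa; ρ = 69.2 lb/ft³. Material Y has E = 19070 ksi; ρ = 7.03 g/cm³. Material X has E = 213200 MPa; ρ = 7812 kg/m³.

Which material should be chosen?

material J

Putting every candidate on a common basis:
  material J: E = 26.41 GPa, ρ = 2490 kg/m³
  material R: E = 185.5 GPa, ρ = 8000 kg/m³
  material U: E = 101.4 GPa, ρ = 8670 kg/m³
  material D: E = 2.700 GPa, ρ = 1108 kg/m³
  material Y: E = 131.5 GPa, ρ = 7030 kg/m³
  material X: E = 213.2 GPa, ρ = 7812 kg/m³
  material J: M = 2.06×10⁻³
  material X: M = 1.87×10⁻³
  material R: M = 1.70×10⁻³
  material Y: M = 1.63×10⁻³
  material D: M = 1.48×10⁻³
  material U: M = 1.16×10⁻³
The maximum is for material J.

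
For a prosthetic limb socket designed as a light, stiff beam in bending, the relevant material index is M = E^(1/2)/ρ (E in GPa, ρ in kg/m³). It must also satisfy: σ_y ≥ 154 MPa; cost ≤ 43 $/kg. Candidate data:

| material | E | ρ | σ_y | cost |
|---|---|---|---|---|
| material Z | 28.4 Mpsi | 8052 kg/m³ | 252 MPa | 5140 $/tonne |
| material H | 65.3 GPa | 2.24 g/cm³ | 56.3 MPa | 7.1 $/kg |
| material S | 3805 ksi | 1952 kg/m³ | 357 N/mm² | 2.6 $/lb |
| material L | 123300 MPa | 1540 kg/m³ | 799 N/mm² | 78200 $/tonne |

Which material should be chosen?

material S

Screen on constraints: σ_y ≥ 154 MPa; cost ≤ 43 $/kg. Survivors: material Z, material S.
In SI units:
  material Z: E = 195.8 GPa, ρ = 8052 kg/m³
  material S: E = 26.23 GPa, ρ = 1952 kg/m³
  material S: M = 2.62×10⁻³
  material Z: M = 1.74×10⁻³
The maximum is for material S.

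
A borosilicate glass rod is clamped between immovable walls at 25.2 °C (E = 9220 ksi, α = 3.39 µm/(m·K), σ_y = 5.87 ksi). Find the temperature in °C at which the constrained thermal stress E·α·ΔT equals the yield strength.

213 °C

E = 9220 ksi = 63.57 GPa.
σ_y = 5.87 ksi = 40.47 MPa.
E·α·ΔT = 40.47 MPa ⇒ ΔT = 40.47 / (63.57×10³ × 3.39×10⁻⁶) = 187.8 K.
T = 25.2 + 187.8 = 213.0 °C.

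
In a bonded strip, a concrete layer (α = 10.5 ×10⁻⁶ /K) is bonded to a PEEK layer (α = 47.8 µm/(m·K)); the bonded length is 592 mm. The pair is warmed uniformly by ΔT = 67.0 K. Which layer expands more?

α(concrete) = 10.5×10⁻⁶/K vs α(PEEK) = 47.8×10⁻⁶/K.
Higher α expands more for the same ΔT: PEEK.

PEEK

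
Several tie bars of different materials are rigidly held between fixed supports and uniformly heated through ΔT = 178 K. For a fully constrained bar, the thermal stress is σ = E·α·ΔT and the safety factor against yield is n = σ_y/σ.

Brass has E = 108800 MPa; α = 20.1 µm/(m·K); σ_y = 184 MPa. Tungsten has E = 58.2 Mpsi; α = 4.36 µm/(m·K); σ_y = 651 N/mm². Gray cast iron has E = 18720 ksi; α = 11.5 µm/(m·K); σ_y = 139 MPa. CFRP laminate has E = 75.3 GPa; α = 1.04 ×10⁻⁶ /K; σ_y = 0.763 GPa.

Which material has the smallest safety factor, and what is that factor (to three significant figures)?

brass, n = 0.473

Converting E to GPa, α to ×10⁻⁶/K, σ_y to MPa, then σ and n for each:
  brass: E = 108.8, α = 20.1, σ_y = 184.0 → σ = 389 MPa, n = 0.473
  tungsten: E = 401.3, α = 4.36, σ_y = 651.0 → σ = 311 MPa, n = 2.09
  gray cast iron: E = 129.1, α = 11.5, σ_y = 139.0 → σ = 264 MPa, n = 0.526
  CFRP laminate: E = 75.30, α = 1.04, σ_y = 763.0 → σ = 13.9 MPa, n = 54.7
Brass has the lowest safety factor, n = 0.473.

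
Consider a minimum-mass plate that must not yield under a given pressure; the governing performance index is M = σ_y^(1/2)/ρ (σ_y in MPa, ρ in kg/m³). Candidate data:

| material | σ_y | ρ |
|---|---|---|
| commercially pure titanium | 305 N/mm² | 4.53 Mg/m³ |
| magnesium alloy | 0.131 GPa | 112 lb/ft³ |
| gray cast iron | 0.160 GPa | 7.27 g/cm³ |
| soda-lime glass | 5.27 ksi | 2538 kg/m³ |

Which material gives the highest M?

magnesium alloy

Normalizing units and computing the index:
  commercially pure titanium: σ_y = 305.0 MPa, ρ = 4530 kg/m³
  magnesium alloy: σ_y = 131.0 MPa, ρ = 1794 kg/m³
  gray cast iron: σ_y = 160.0 MPa, ρ = 7270 kg/m³
  soda-lime glass: σ_y = 36.34 MPa, ρ = 2538 kg/m³
  magnesium alloy: M = 6.38×10⁻³
  commercially pure titanium: M = 3.86×10⁻³
  soda-lime glass: M = 2.38×10⁻³
  gray cast iron: M = 1.74×10⁻³
Magnesium alloy ranks first.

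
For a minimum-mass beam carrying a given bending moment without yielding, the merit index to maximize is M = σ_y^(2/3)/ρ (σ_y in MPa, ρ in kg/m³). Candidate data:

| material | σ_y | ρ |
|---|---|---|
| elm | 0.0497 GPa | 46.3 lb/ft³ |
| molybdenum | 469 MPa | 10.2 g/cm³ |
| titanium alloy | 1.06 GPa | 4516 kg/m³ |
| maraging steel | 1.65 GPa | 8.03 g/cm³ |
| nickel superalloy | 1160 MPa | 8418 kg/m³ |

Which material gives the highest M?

Convert each candidate to consistent units, then evaluate M:
  elm: σ_y = 49.70 MPa, ρ = 741.7 kg/m³
  molybdenum: σ_y = 469.0 MPa, ρ = 10200 kg/m³
  titanium alloy: σ_y = 1060 MPa, ρ = 4516 kg/m³
  maraging steel: σ_y = 1650 MPa, ρ = 8030 kg/m³
  nickel superalloy: σ_y = 1160 MPa, ρ = 8418 kg/m³
  titanium alloy: M = 23.0×10⁻³
  elm: M = 18.2×10⁻³
  maraging steel: M = 17.4×10⁻³
  nickel superalloy: M = 13.1×10⁻³
  molybdenum: M = 5.92×10⁻³
Highest index: titanium alloy.

titanium alloy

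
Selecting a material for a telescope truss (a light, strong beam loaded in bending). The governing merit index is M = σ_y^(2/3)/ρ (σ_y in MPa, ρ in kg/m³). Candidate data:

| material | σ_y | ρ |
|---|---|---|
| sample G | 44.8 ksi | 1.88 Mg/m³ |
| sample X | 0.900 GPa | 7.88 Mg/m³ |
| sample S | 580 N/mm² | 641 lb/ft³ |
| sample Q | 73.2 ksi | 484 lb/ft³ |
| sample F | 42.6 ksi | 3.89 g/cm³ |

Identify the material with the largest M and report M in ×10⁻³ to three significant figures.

sample G, M = 24.3×10⁻³

Convert each candidate to consistent units, then evaluate M:
  sample G: σ_y = 308.9 MPa, ρ = 1880 kg/m³
  sample X: σ_y = 900.0 MPa, ρ = 7880 kg/m³
  sample S: σ_y = 580.0 MPa, ρ = 10270 kg/m³
  sample Q: σ_y = 504.7 MPa, ρ = 7753 kg/m³
  sample F: σ_y = 293.7 MPa, ρ = 3890 kg/m³
  sample G: M = 24.3×10⁻³
  sample X: M = 11.8×10⁻³
  sample F: M = 11.4×10⁻³
  sample Q: M = 8.18×10⁻³
  sample S: M = 6.77×10⁻³
Highest index: sample G.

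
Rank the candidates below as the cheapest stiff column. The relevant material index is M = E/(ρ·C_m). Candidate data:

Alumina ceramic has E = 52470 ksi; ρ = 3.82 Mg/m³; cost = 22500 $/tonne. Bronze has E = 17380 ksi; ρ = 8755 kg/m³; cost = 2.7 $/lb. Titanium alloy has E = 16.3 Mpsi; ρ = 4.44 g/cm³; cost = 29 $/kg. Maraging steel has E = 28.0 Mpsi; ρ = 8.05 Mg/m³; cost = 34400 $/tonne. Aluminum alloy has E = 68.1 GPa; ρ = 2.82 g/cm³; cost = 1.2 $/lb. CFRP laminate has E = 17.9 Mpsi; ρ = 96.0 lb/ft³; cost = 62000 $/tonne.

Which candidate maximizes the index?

aluminum alloy

In SI units:
  alumina ceramic: E = 361.8 GPa, ρ = 3820 kg/m³, cost = 22.50 $/kg
  bronze: E = 119.8 GPa, ρ = 8755 kg/m³, cost = 5.952 $/kg
  titanium alloy: E = 112.4 GPa, ρ = 4440 kg/m³, cost = 29.00 $/kg
  maraging steel: E = 193.1 GPa, ρ = 8050 kg/m³, cost = 34.40 $/kg
  aluminum alloy: E = 68.10 GPa, ρ = 2820 kg/m³, cost = 2.646 $/kg
  CFRP laminate: E = 123.4 GPa, ρ = 1538 kg/m³, cost = 62.00 $/kg
  aluminum alloy: M = 9.13 MN·m per $
  alumina ceramic: M = 4.21 MN·m per $
  bronze: M = 2.30 MN·m per $
  CFRP laminate: M = 1.29 MN·m per $
  titanium alloy: M = 0.873 MN·m per $
  maraging steel: M = 0.697 MN·m per $
Aluminum alloy ranks first.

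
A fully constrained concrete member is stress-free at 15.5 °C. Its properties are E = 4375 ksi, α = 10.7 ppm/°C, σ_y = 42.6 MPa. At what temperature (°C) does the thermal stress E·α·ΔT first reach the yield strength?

147 °C

E = 4375 ksi = 30.16 GPa.
E·α·ΔT = 42.60 MPa ⇒ ΔT = 42.60 / (30.16×10³ × 10.7×10⁻⁶) = 132.0 K.
T = 15.5 + 132.0 = 147.5 °C.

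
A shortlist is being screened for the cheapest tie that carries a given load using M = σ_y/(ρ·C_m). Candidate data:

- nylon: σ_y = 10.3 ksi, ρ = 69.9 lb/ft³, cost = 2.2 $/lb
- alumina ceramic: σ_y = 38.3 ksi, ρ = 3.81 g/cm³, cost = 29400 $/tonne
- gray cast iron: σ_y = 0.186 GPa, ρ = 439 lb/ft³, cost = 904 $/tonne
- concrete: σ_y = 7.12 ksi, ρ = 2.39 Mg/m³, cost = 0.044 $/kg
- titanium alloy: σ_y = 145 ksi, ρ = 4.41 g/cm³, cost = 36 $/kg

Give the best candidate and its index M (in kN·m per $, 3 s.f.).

concrete, M = 467 kN·m per $

Convert each candidate to consistent units, then evaluate M:
  nylon: σ_y = 71.02 MPa, ρ = 1120 kg/m³, cost = 4.850 $/kg
  alumina ceramic: σ_y = 264.1 MPa, ρ = 3810 kg/m³, cost = 29.40 $/kg
  gray cast iron: σ_y = 186.0 MPa, ρ = 7032 kg/m³, cost = 0.9040 $/kg
  concrete: σ_y = 49.09 MPa, ρ = 2390 kg/m³, cost = 0.04400 $/kg
  titanium alloy: σ_y = 999.7 MPa, ρ = 4410 kg/m³, cost = 36.00 $/kg
  concrete: M = 467 kN·m per $
  gray cast iron: M = 29.3 kN·m per $
  nylon: M = 13.1 kN·m per $
  titanium alloy: M = 6.30 kN·m per $
  alumina ceramic: M = 2.36 kN·m per $
Concrete ranks first.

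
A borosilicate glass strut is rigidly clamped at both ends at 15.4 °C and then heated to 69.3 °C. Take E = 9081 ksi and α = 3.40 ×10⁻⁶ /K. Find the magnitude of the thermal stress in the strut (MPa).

E = 9081 ksi = 62.61 GPa.
ΔT = 53.90 K. Constrained thermal stress σ = E·α·ΔT = 62.61×10³ MPa × 3.40×10⁻⁶ × 53.90 = 11.5 MPa (compressive).

11.5 MPa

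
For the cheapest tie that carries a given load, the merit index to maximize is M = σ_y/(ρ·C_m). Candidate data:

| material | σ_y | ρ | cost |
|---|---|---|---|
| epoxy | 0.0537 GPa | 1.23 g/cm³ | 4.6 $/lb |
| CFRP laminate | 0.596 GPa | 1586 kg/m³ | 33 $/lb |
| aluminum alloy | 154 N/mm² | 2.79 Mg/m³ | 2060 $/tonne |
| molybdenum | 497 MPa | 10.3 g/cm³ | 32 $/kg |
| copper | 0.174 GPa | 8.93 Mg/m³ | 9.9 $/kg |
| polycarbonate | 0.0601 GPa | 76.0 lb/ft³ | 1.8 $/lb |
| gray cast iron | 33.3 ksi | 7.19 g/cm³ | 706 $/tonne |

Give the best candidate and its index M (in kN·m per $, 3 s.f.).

Putting every candidate on a common basis:
  epoxy: σ_y = 53.70 MPa, ρ = 1230 kg/m³, cost = 10.14 $/kg
  CFRP laminate: σ_y = 596.0 MPa, ρ = 1586 kg/m³, cost = 72.75 $/kg
  aluminum alloy: σ_y = 154.0 MPa, ρ = 2790 kg/m³, cost = 2.060 $/kg
  molybdenum: σ_y = 497.0 MPa, ρ = 10300 kg/m³, cost = 32.00 $/kg
  copper: σ_y = 174.0 MPa, ρ = 8930 kg/m³, cost = 9.900 $/kg
  polycarbonate: σ_y = 60.10 MPa, ρ = 1217 kg/m³, cost = 3.968 $/kg
  gray cast iron: σ_y = 229.6 MPa, ρ = 7190 kg/m³, cost = 0.7060 $/kg
  gray cast iron: M = 45.2 kN·m per $
  aluminum alloy: M = 26.8 kN·m per $
  polycarbonate: M = 12.4 kN·m per $
  CFRP laminate: M = 5.17 kN·m per $
  epoxy: M = 4.31 kN·m per $
  copper: M = 1.97 kN·m per $
  molybdenum: M = 1.51 kN·m per $
Gray cast iron ranks first.

gray cast iron, M = 45.2 kN·m per $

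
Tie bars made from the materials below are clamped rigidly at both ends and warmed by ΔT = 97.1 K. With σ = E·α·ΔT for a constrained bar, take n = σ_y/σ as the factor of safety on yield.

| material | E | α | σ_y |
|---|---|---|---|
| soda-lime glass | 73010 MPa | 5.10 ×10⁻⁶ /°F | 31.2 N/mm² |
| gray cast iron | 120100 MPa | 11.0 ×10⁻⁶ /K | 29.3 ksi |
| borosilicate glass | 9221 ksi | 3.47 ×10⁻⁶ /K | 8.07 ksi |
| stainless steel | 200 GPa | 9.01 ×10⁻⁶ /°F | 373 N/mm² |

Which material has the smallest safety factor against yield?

soda-lime glass

Per material, after unit conversion:
  soda-lime glass: E = 73.01, α = 9.18, σ_y = 31.20 → σ = 65.1 MPa, n = 0.479
  gray cast iron: E = 120.1, α = 11.0, σ_y = 202.0 → σ = 128 MPa, n = 1.57
  borosilicate glass: E = 63.58, α = 3.47, σ_y = 55.64 → σ = 21.4 MPa, n = 2.60
  stainless steel: E = 200.0, α = 16.2, σ_y = 373.0 → σ = 315 MPa, n = 1.18
The minimum is soda-lime glass at n = 0.479.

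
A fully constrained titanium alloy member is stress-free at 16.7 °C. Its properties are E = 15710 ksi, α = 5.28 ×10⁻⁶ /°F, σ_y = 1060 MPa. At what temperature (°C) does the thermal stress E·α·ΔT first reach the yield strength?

1050 °C

E = 15710 ksi = 108.3 GPa.
α = 5.28×10⁻⁶/°F × 9/5 = 9.50×10⁻⁶/K.
E·α·ΔT = 1060 MPa ⇒ ΔT = 1060 / (108.3×10³ × 9.50×10⁻⁶) = 1030 K.
T = 16.7 + 1030 = 1046 °C.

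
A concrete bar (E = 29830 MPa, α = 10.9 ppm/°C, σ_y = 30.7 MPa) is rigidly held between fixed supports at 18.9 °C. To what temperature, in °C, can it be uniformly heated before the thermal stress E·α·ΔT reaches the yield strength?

E = 29830 MPa = 29.83 GPa.
E·α·ΔT = 30.70 MPa ⇒ ΔT = 30.70 / (29.83×10³ × 10.9×10⁻⁶) = 94.42 K.
T = 18.9 + 94.42 = 113.3 °C.

113 °C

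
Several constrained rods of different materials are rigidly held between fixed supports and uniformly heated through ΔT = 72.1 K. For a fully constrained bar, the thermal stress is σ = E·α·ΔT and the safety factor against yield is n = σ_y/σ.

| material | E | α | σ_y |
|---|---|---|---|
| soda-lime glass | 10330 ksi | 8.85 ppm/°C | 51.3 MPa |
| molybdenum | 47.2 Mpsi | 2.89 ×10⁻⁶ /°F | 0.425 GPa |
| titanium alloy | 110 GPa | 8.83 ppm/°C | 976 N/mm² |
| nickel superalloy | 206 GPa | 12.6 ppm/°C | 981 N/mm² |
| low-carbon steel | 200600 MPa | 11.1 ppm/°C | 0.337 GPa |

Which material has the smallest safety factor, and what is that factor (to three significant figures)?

soda-lime glass, n = 1.13

Converting E to GPa, α to ×10⁻⁶/K, σ_y to MPa, then σ and n for each:
  soda-lime glass: E = 71.22, α = 8.85, σ_y = 51.30 → σ = 45.4 MPa, n = 1.13
  molybdenum: E = 325.4, α = 5.20, σ_y = 425.0 → σ = 122 MPa, n = 3.48
  titanium alloy: E = 110.0, α = 8.83, σ_y = 976.0 → σ = 70.0 MPa, n = 13.9
  nickel superalloy: E = 206.0, α = 12.6, σ_y = 981.0 → σ = 187 MPa, n = 5.24
  low-carbon steel: E = 200.6, α = 11.1, σ_y = 337.0 → σ = 161 MPa, n = 2.10
The minimum is soda-lime glass at n = 1.13.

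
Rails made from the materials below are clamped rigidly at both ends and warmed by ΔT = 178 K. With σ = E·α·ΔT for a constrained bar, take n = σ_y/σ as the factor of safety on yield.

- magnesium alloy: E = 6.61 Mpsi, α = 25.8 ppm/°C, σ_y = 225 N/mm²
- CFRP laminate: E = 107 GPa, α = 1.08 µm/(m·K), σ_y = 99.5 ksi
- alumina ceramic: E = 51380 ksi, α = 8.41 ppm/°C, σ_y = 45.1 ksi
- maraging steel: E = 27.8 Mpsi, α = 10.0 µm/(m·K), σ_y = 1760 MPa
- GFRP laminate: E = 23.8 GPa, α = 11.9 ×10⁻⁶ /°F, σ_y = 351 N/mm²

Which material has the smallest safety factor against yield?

alumina ceramic

With everything in SI (GPa, ×10⁻⁶/K, MPa):
  magnesium alloy: E = 45.57, α = 25.8, σ_y = 225.0 → σ = 209 MPa, n = 1.08
  CFRP laminate: E = 107.0, α = 1.08, σ_y = 686.0 → σ = 20.6 MPa, n = 33.4
  alumina ceramic: E = 354.3, α = 8.41, σ_y = 311.0 → σ = 530 MPa, n = 0.586
  maraging steel: E = 191.7, α = 10.0, σ_y = 1760 → σ = 341 MPa, n = 5.16
  GFRP laminate: E = 23.80, α = 21.4, σ_y = 351.0 → σ = 90.7 MPa, n = 3.87
Smallest n: alumina ceramic with n = 0.586.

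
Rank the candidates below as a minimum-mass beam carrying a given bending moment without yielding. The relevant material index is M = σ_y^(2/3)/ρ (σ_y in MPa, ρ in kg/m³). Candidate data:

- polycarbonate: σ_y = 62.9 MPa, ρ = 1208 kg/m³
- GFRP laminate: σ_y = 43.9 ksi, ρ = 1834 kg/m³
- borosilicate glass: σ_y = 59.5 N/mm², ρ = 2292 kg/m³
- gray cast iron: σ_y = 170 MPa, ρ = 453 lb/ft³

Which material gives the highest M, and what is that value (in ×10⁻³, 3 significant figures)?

GFRP laminate, M = 24.6×10⁻³

Normalizing units and computing the index:
  polycarbonate: σ_y = 62.90 MPa, ρ = 1208 kg/m³
  GFRP laminate: σ_y = 302.7 MPa, ρ = 1834 kg/m³
  borosilicate glass: σ_y = 59.50 MPa, ρ = 2292 kg/m³
  gray cast iron: σ_y = 170.0 MPa, ρ = 7256 kg/m³
  GFRP laminate: M = 24.6×10⁻³
  polycarbonate: M = 13.1×10⁻³
  borosilicate glass: M = 6.65×10⁻³
  gray cast iron: M = 4.23×10⁻³
GFRP laminate has the largest M.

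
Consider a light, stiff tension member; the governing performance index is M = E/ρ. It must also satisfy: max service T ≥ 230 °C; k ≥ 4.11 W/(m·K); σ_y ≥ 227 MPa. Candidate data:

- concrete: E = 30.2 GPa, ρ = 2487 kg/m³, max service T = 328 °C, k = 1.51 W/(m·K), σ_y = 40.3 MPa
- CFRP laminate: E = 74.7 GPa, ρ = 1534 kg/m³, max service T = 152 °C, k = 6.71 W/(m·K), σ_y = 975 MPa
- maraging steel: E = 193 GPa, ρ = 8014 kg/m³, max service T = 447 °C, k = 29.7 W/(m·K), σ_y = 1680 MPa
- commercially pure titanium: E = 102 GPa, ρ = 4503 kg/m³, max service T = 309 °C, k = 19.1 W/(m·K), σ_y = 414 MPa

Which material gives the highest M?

Screen on constraints: max service T ≥ 230 °C; k ≥ 4.11 W/(m·K); σ_y ≥ 227 MPa. Survivors: maraging steel, commercially pure titanium.
Evaluate M for each candidate:
  maraging steel: M = 24.1 MN·m/kg
  commercially pure titanium: M = 22.7 MN·m/kg
Maraging steel ranks first.

maraging steel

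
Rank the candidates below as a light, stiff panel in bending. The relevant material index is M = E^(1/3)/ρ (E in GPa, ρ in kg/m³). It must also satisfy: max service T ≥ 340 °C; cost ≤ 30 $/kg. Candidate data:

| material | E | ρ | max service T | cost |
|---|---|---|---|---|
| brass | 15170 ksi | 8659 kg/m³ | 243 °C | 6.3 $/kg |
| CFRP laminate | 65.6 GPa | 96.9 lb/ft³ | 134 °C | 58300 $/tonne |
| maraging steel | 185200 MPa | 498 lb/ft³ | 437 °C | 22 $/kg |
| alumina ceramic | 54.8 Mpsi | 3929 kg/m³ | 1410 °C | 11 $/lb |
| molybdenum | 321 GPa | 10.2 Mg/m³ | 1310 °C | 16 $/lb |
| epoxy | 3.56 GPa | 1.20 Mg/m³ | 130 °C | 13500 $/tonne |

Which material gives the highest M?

Screen on constraints: max service T ≥ 340 °C; cost ≤ 30 $/kg. Survivors: maraging steel, alumina ceramic.
Normalizing units and computing the index:
  maraging steel: E = 185.2 GPa, ρ = 7977 kg/m³
  alumina ceramic: E = 377.8 GPa, ρ = 3929 kg/m³
  alumina ceramic: M = 1.84×10⁻³
  maraging steel: M = 0.715×10⁻³
The maximum is for alumina ceramic.

alumina ceramic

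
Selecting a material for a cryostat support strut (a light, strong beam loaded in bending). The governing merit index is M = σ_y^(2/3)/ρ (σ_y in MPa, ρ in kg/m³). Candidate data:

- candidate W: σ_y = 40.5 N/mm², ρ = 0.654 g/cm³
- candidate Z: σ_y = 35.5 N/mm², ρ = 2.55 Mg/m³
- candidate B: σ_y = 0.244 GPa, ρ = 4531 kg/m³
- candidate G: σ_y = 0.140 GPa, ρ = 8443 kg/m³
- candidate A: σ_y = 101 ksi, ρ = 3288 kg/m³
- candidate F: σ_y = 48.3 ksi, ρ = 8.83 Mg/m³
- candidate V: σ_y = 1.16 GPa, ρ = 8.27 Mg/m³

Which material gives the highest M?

In SI units:
  candidate W: σ_y = 40.50 MPa, ρ = 654.0 kg/m³
  candidate Z: σ_y = 35.50 MPa, ρ = 2550 kg/m³
  candidate B: σ_y = 244.0 MPa, ρ = 4531 kg/m³
  candidate G: σ_y = 140.0 MPa, ρ = 8443 kg/m³
  candidate A: σ_y = 696.4 MPa, ρ = 3288 kg/m³
  candidate F: σ_y = 333.0 MPa, ρ = 8830 kg/m³
  candidate V: σ_y = 1160 MPa, ρ = 8270 kg/m³
  candidate A: M = 23.9×10⁻³
  candidate W: M = 18.0×10⁻³
  candidate V: M = 13.3×10⁻³
  candidate B: M = 8.62×10⁻³
  candidate F: M = 5.44×10⁻³
  candidate Z: M = 4.24×10⁻³
  candidate G: M = 3.19×10⁻³
Highest index: candidate A.

candidate A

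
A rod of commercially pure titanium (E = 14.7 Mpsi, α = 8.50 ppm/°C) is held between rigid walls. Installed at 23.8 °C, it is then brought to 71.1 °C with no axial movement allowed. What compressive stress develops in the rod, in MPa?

40.7 MPa

E = 14.7 Mpsi = 101.4 GPa.
ΔT = 47.30 K. Constrained thermal stress σ = E·α·ΔT = 101.4×10³ MPa × 8.50×10⁻⁶ × 47.30 = 40.7 MPa (compressive).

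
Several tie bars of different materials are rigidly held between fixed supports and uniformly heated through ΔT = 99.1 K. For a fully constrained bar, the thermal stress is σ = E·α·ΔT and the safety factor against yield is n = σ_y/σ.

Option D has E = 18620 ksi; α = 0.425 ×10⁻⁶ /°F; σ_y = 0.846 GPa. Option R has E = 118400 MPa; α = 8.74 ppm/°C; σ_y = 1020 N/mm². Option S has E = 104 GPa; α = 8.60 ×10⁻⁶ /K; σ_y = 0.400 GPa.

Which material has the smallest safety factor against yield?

In consistent units (E in GPa, α in ×10⁻⁶/K, σ_y in MPa):
  option D: E = 128.4, α = 0.765, σ_y = 846.0 → σ = 9.73 MPa, n = 86.9
  option R: E = 118.4, α = 8.74, σ_y = 1020 → σ = 103 MPa, n = 9.95
  option S: E = 104.0, α = 8.60, σ_y = 400.0 → σ = 88.6 MPa, n = 4.51
Smallest n: option S with n = 4.51.

option S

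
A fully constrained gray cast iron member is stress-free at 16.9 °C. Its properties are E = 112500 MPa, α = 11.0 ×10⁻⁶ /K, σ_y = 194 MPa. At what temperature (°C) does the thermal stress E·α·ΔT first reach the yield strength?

174 °C

E = 112500 MPa = 112.5 GPa.
E·α·ΔT = 194.0 MPa ⇒ ΔT = 194.0 / (112.5×10³ × 11.0×10⁻⁶) = 156.8 K.
T = 16.9 + 156.8 = 173.7 °C.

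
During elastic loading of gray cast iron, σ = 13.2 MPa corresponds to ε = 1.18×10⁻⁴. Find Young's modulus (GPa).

E = σ/ε = 13.2 MPa / 1.18×10⁻⁴ = 111900 MPa = 112 GPa.

112 GPa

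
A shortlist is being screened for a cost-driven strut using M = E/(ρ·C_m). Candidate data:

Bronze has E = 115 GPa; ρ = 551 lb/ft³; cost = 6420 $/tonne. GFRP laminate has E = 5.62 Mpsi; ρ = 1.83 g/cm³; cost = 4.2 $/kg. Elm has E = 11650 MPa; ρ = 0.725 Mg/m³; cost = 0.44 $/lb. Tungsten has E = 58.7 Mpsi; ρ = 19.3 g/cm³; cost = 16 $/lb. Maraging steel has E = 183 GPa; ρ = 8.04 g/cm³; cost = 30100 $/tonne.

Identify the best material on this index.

Convert each candidate to consistent units, then evaluate M:
  bronze: E = 115.0 GPa, ρ = 8826 kg/m³, cost = 6.420 $/kg
  GFRP laminate: E = 38.75 GPa, ρ = 1830 kg/m³, cost = 4.200 $/kg
  elm: E = 11.65 GPa, ρ = 725.0 kg/m³, cost = 0.9700 $/kg
  tungsten: E = 404.7 GPa, ρ = 19300 kg/m³, cost = 35.27 $/kg
  maraging steel: E = 183.0 GPa, ρ = 8040 kg/m³, cost = 30.10 $/kg
  elm: M = 16.6 MN·m per $
  GFRP laminate: M = 5.04 MN·m per $
  bronze: M = 2.03 MN·m per $
  maraging steel: M = 0.756 MN·m per $
  tungsten: M = 0.595 MN·m per $
The maximum is for elm.

elm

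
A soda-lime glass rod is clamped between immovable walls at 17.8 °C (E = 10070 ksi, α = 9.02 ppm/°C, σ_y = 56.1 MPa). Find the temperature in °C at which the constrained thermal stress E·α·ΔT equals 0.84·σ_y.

93.0 °C

E = 10070 ksi = 69.43 GPa.
E·α·ΔT = 47.12 MPa ⇒ ΔT = 47.12 / (69.43×10³ × 9.02×10⁻⁶) = 75.25 K.
T = 17.8 + 75.25 = 93.05 °C.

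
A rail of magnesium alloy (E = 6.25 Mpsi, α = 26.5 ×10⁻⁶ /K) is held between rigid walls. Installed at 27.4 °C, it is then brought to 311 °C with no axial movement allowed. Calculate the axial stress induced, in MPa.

324 MPa

E = 6.25 Mpsi = 43.09 GPa.
ΔT = 283.6 K. Constrained thermal stress σ = E·α·ΔT = 43.09×10³ MPa × 26.5×10⁻⁶ × 283.6 = 324 MPa (compressive).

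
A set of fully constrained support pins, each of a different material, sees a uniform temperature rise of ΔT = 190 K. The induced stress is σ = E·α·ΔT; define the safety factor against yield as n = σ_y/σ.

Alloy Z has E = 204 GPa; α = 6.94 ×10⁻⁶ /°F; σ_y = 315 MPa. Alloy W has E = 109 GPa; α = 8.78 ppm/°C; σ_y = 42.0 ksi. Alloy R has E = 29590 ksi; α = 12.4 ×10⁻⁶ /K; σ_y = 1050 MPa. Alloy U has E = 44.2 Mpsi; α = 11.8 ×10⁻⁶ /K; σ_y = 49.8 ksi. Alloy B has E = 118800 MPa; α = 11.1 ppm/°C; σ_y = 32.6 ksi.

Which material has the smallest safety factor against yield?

With everything in SI (GPa, ×10⁻⁶/K, MPa):
  alloy Z: E = 204.0, α = 12.5, σ_y = 315.0 → σ = 484 MPa, n = 0.651
  alloy W: E = 109.0, α = 8.78, σ_y = 289.6 → σ = 182 MPa, n = 1.59
  alloy R: E = 204.0, α = 12.4, σ_y = 1050 → σ = 481 MPa, n = 2.18
  alloy U: E = 304.7, α = 11.8, σ_y = 343.4 → σ = 683 MPa, n = 0.503
  alloy B: E = 118.8, α = 11.1, σ_y = 224.8 → σ = 251 MPa, n = 0.897
Smallest n: alloy U with n = 0.503.

alloy U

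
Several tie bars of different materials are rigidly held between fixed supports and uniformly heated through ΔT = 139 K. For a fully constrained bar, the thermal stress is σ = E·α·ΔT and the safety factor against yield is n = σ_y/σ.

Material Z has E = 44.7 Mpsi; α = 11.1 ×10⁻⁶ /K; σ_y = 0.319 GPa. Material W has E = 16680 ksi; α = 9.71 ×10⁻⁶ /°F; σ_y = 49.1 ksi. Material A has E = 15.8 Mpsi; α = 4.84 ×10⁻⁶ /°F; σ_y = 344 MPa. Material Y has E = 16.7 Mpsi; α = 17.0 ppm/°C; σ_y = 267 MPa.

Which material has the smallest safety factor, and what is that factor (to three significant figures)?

material Z, n = 0.671

With everything in SI (GPa, ×10⁻⁶/K, MPa):
  material Z: E = 308.2, α = 11.1, σ_y = 319.0 → σ = 476 MPa, n = 0.671
  material W: E = 115.0, α = 17.5, σ_y = 338.5 → σ = 279 MPa, n = 1.21
  material A: E = 108.9, α = 8.71, σ_y = 344.0 → σ = 132 MPa, n = 2.61
  material Y: E = 115.1, α = 17.0, σ_y = 267.0 → σ = 272 MPa, n = 0.981
Smallest n: material Z with n = 0.671.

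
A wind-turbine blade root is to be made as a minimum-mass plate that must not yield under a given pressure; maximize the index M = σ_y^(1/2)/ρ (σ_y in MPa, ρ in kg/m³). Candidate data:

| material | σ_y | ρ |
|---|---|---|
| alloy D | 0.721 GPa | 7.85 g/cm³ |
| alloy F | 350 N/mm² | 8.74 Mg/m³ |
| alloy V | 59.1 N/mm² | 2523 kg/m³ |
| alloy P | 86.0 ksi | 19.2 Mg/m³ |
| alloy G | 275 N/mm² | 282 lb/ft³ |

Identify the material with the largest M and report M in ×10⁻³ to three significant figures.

alloy G, M = 3.67×10⁻³

Putting every candidate on a common basis:
  alloy D: σ_y = 721.0 MPa, ρ = 7850 kg/m³
  alloy F: σ_y = 350.0 MPa, ρ = 8740 kg/m³
  alloy V: σ_y = 59.10 MPa, ρ = 2523 kg/m³
  alloy P: σ_y = 592.9 MPa, ρ = 19200 kg/m³
  alloy G: σ_y = 275.0 MPa, ρ = 4517 kg/m³
  alloy G: M = 3.67×10⁻³
  alloy D: M = 3.42×10⁻³
  alloy V: M = 3.05×10⁻³
  alloy F: M = 2.14×10⁻³
  alloy P: M = 1.27×10⁻³
Highest index: alloy G.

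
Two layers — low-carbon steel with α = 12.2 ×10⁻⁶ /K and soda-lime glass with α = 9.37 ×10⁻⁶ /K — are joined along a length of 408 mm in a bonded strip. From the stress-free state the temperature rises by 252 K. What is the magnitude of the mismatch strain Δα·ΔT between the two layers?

Δα = |12.2 − 9.37|×10⁻⁶/K = 2.83×10⁻⁶/K.
Mismatch strain = Δα·ΔT = 2.83×10⁻⁶ × 252.0 = 7.13×10⁻⁴.

7.13×10⁻⁴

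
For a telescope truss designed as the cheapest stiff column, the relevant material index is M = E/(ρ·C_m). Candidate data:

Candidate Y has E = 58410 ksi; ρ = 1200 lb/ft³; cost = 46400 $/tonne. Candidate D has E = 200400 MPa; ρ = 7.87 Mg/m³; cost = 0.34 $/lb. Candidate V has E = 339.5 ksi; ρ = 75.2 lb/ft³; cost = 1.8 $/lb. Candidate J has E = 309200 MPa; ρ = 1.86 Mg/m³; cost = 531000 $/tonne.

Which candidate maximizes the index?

candidate D

After converting to SI:
  candidate Y: E = 402.7 GPa, ρ = 19220 kg/m³, cost = 46.40 $/kg
  candidate D: E = 200.4 GPa, ρ = 7870 kg/m³, cost = 0.7496 $/kg
  candidate V: E = 2.341 GPa, ρ = 1205 kg/m³, cost = 3.968 $/kg
  candidate J: E = 309.2 GPa, ρ = 1860 kg/m³, cost = 531.0 $/kg
  candidate D: M = 34.0 MN·m per $
  candidate V: M = 0.490 MN·m per $
  candidate Y: M = 0.452 MN·m per $
  candidate J: M = 0.313 MN·m per $
Candidate D has the largest M.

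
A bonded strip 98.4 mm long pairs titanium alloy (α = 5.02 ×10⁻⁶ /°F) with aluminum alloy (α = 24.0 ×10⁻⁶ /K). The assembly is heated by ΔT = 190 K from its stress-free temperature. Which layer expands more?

aluminum alloy

titanium alloy: α = 5.02×10⁻⁶/°F × 9/5 = 9.04×10⁻⁶/K.
α(titanium alloy) = 9.04×10⁻⁶/K vs α(aluminum alloy) = 24.0×10⁻⁶/K.
Higher α expands more for the same ΔT: aluminum alloy.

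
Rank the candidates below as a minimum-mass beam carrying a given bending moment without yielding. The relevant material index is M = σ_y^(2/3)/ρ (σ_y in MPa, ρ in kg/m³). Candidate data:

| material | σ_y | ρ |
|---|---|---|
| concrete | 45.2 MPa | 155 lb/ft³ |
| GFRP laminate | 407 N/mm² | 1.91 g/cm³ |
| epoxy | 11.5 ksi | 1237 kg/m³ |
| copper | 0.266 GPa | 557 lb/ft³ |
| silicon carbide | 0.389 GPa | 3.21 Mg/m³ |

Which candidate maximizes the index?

GFRP laminate

Convert each candidate to consistent units, then evaluate M:
  concrete: σ_y = 45.20 MPa, ρ = 2483 kg/m³
  GFRP laminate: σ_y = 407.0 MPa, ρ = 1910 kg/m³
  epoxy: σ_y = 79.29 MPa, ρ = 1237 kg/m³
  copper: σ_y = 266.0 MPa, ρ = 8922 kg/m³
  silicon carbide: σ_y = 389.0 MPa, ρ = 3210 kg/m³
  GFRP laminate: M = 28.8×10⁻³
  silicon carbide: M = 16.6×10⁻³
  epoxy: M = 14.9×10⁻³
  concrete: M = 5.11×10⁻³
  copper: M = 4.64×10⁻³
Highest index: GFRP laminate.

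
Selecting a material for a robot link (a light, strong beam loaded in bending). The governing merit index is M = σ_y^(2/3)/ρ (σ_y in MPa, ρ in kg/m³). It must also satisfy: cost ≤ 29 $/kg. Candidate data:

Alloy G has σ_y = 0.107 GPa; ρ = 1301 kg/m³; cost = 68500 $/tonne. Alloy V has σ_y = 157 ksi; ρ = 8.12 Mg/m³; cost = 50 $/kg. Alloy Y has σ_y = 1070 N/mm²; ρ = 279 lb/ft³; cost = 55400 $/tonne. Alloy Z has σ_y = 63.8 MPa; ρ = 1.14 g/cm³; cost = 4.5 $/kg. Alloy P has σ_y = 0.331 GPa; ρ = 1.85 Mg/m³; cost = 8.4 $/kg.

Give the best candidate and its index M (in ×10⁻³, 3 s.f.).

alloy P, M = 25.9×10⁻³

Screen on constraints: cost ≤ 29 $/kg. Survivors: alloy Z, alloy P.
In SI units:
  alloy Z: σ_y = 63.80 MPa, ρ = 1140 kg/m³
  alloy P: σ_y = 331.0 MPa, ρ = 1850 kg/m³
  alloy P: M = 25.9×10⁻³
  alloy Z: M = 14.0×10⁻³
Alloy P has the largest M.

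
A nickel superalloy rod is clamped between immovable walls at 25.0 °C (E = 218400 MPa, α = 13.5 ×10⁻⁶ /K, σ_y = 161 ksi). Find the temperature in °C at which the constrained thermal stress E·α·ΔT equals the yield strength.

401 °C

E = 218400 MPa = 218.4 GPa.
σ_y = 161 ksi = 1110 MPa.
E·α·ΔT = 1110 MPa ⇒ ΔT = 1110 / (218.4×10³ × 13.5×10⁻⁶) = 376.5 K.
T = 25.0 + 376.5 = 401.5 °C.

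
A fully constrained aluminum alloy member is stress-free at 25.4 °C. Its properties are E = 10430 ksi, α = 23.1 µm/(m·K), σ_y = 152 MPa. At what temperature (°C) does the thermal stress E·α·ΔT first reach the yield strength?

E = 10430 ksi = 71.91 GPa.
E·α·ΔT = 152.0 MPa ⇒ ΔT = 152.0 / (71.91×10³ × 23.1×10⁻⁶) = 91.50 K.
T = 25.4 + 91.50 = 116.9 °C.

117 °C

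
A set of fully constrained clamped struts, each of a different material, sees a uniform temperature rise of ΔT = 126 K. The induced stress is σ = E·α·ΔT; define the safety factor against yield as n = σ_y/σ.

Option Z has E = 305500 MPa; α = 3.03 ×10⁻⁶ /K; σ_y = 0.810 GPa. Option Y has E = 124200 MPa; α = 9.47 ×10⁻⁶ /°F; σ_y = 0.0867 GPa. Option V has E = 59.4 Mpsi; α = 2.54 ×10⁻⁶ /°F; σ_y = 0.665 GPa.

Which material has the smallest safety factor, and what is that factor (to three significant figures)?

Converting E to GPa, α to ×10⁻⁶/K, σ_y to MPa, then σ and n for each:
  option Z: E = 305.5, α = 3.03, σ_y = 810.0 → σ = 117 MPa, n = 6.94
  option Y: E = 124.2, α = 17.0, σ_y = 86.70 → σ = 267 MPa, n = 0.325
  option V: E = 409.5, α = 4.57, σ_y = 665.0 → σ = 236 MPa, n = 2.82
Option Y has the lowest safety factor, n = 0.325.

option Y, n = 0.325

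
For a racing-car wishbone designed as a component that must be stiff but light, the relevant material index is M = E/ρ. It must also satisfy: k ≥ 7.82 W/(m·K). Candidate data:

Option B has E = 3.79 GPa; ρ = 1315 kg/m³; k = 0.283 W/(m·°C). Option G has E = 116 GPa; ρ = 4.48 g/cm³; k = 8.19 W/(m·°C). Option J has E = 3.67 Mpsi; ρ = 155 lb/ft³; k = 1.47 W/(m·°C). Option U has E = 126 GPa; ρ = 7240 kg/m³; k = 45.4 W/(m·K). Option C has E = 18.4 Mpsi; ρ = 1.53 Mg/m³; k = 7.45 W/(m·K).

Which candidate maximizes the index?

Screen on constraints: k ≥ 7.82 W/(m·K). Survivors: option G, option U.
Convert each candidate to consistent units, then evaluate M:
  option G: E = 116.0 GPa, ρ = 4480 kg/m³
  option U: E = 126.0 GPa, ρ = 7240 kg/m³
  option G: M = 25.9 MN·m/kg
  option U: M = 17.4 MN·m/kg
Highest index: option G.

option G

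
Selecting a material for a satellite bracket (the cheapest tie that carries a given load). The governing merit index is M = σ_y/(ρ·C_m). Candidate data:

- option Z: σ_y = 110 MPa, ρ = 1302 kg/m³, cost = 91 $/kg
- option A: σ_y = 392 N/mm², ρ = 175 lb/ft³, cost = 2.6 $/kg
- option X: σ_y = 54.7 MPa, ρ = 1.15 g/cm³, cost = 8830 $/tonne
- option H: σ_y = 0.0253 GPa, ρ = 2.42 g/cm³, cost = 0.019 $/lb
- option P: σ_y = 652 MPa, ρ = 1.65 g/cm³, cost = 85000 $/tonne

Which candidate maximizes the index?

option H

Normalizing units and computing the index:
  option Z: σ_y = 110.0 MPa, ρ = 1302 kg/m³, cost = 91.00 $/kg
  option A: σ_y = 392.0 MPa, ρ = 2803 kg/m³, cost = 2.600 $/kg
  option X: σ_y = 54.70 MPa, ρ = 1150 kg/m³, cost = 8.830 $/kg
  option H: σ_y = 25.30 MPa, ρ = 2420 kg/m³, cost = 0.04189 $/kg
  option P: σ_y = 652.0 MPa, ρ = 1650 kg/m³, cost = 85.00 $/kg
  option H: M = 250 kN·m per $
  option A: M = 53.8 kN·m per $
  option X: M = 5.39 kN·m per $
  option P: M = 4.65 kN·m per $
  option Z: M = 0.928 kN·m per $
Option H ranks first.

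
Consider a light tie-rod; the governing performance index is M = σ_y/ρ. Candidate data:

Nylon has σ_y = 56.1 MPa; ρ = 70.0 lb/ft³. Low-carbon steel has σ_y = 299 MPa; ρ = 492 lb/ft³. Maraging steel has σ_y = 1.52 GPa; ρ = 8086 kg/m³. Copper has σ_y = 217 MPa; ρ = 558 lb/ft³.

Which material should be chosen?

In SI units:
  nylon: σ_y = 56.10 MPa, ρ = 1121 kg/m³
  low-carbon steel: σ_y = 299.0 MPa, ρ = 7881 kg/m³
  maraging steel: σ_y = 1520 MPa, ρ = 8086 kg/m³
  copper: σ_y = 217.0 MPa, ρ = 8938 kg/m³
  maraging steel: M = 188 kN·m/kg
  nylon: M = 50.0 kN·m/kg
  low-carbon steel: M = 37.9 kN·m/kg
  copper: M = 24.3 kN·m/kg
Maraging steel has the largest M.

maraging steel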